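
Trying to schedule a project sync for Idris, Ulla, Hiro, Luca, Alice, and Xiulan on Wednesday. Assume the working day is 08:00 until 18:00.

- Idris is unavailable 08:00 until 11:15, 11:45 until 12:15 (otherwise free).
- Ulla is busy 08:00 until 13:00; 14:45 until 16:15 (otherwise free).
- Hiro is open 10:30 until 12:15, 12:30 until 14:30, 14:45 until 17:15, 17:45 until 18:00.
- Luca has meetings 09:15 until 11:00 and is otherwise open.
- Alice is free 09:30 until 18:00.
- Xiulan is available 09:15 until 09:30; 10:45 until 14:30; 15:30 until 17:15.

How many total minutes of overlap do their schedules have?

150

Idris free: 11:15-11:45, 12:15-18:00 (invert busy blocks within the working day).
Ulla free: 13:00-14:45, 16:15-18:00 (invert busy blocks within the working day).
Hiro free: 10:30-12:15, 12:30-14:30, 14:45-17:15, 17:45-18:00.
Luca free: 08:00-09:15, 11:00-18:00 (invert busy blocks within the working day).
Alice free: 09:30-18:00.
Xiulan free: 09:15-09:30, 10:45-14:30, 15:30-17:15.
Idris ∩ Ulla: 13:00-14:45, 16:15-18:00.
Idris ∩ Ulla ∩ Hiro: 13:00-14:30, 16:15-17:15, 17:45-18:00.
Idris ∩ Ulla ∩ Hiro ∩ Luca: 13:00-14:30, 16:15-17:15, 17:45-18:00.
Idris ∩ Ulla ∩ Hiro ∩ Luca ∩ Alice: 13:00-14:30, 16:15-17:15, 17:45-18:00.
Idris ∩ Ulla ∩ Hiro ∩ Luca ∩ Alice ∩ Xiulan: 13:00-14:30, 16:15-17:15.
Summing the common windows: 90 + 60 = 150 minutes.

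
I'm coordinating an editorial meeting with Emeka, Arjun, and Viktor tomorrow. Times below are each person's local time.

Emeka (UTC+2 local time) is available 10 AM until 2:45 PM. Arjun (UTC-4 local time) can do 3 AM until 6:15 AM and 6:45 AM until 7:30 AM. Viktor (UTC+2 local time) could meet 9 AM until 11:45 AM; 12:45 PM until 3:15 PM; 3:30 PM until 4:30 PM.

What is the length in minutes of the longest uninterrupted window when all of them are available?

105

Emeka in UTC: 08:00-12:45 (subtract 2h to convert from UTC+2).
Arjun in UTC: 07:00-10:15, 10:45-11:30 (add 4h to convert from UTC-4).
Viktor in UTC: 07:00-09:45, 10:45-13:15, 13:30-14:30 (subtract 2h to convert from UTC+2).
Emeka ∩ Arjun: 08:00-10:15, 10:45-11:30.
Emeka ∩ Arjun ∩ Viktor: 08:00-09:45, 10:45-11:30.
The longest is 08:00-09:45 at 105 minutes.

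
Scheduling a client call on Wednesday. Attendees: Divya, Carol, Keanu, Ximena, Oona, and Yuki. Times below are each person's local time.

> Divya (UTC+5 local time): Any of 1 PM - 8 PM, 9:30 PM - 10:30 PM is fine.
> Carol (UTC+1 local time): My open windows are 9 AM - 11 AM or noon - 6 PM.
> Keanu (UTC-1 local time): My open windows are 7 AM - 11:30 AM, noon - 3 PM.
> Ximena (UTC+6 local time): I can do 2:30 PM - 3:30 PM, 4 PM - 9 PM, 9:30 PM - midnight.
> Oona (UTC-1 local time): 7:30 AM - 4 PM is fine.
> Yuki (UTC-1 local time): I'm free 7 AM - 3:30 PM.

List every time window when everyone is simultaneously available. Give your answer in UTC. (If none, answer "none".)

08:30-09:30, 11:00-12:30, 13:00-15:00

Divya in UTC: 08:00-15:00, 16:30-17:30 (subtract 5h to convert from UTC+5).
Carol in UTC: 08:00-10:00, 11:00-17:00 (subtract 1h to convert from UTC+1).
Keanu in UTC: 08:00-12:30, 13:00-16:00 (add 1h to convert from UTC-1).
Ximena in UTC: 08:30-09:30, 10:00-15:00, 15:30-18:00 (subtract 6h to convert from UTC+6).
Oona in UTC: 08:30-17:00 (add 1h to convert from UTC-1).
Yuki in UTC: 08:00-16:30 (add 1h to convert from UTC-1).
Divya ∩ Carol: 08:00-10:00, 11:00-15:00, 16:30-17:00.
Divya ∩ Carol ∩ Keanu: 08:00-10:00, 11:00-12:30, 13:00-15:00.
Divya ∩ Carol ∩ Keanu ∩ Ximena: 08:30-09:30, 11:00-12:30, 13:00-15:00.
Divya ∩ Carol ∩ Keanu ∩ Ximena ∩ Oona: 08:30-09:30, 11:00-12:30, 13:00-15:00.
Divya ∩ Carol ∩ Keanu ∩ Ximena ∩ Oona ∩ Yuki: 08:30-09:30, 11:00-12:30, 13:00-15:00.
Those are the intersection windows.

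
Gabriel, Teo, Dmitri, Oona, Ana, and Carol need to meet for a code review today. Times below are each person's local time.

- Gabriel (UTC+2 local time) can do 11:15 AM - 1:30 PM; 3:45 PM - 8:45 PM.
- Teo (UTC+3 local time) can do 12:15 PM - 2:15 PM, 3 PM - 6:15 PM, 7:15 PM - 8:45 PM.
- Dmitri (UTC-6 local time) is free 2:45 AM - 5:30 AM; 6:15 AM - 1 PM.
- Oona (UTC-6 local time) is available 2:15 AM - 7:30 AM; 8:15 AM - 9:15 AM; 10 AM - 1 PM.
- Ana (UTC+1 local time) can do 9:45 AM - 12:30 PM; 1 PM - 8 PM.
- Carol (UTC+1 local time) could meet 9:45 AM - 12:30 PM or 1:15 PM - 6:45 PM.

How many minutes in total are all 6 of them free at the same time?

270

Gabriel in UTC: 09:15-11:30, 13:45-18:45 (subtract 2h to convert from UTC+2).
Teo in UTC: 09:15-11:15, 12:00-15:15, 16:15-17:45 (subtract 3h to convert from UTC+3).
Dmitri in UTC: 08:45-11:30, 12:15-19:00 (add 6h to convert from UTC-6).
Oona in UTC: 08:15-13:30, 14:15-15:15, 16:00-19:00 (add 6h to convert from UTC-6).
Ana in UTC: 08:45-11:30, 12:00-19:00 (subtract 1h to convert from UTC+1).
Carol in UTC: 08:45-11:30, 12:15-17:45 (subtract 1h to convert from UTC+1).
Gabriel ∩ Teo: 09:15-11:15, 13:45-15:15, 16:15-17:45.
Gabriel ∩ Teo ∩ Dmitri: 09:15-11:15, 13:45-15:15, 16:15-17:45.
Gabriel ∩ Teo ∩ Dmitri ∩ Oona: 09:15-11:15, 14:15-15:15, 16:15-17:45.
Gabriel ∩ Teo ∩ Dmitri ∩ Oona ∩ Ana: 09:15-11:15, 14:15-15:15, 16:15-17:45.
Gabriel ∩ Teo ∩ Dmitri ∩ Oona ∩ Ana ∩ Carol: 09:15-11:15, 14:15-15:15, 16:15-17:45.
Those are the intersection windows.
Summing the common windows: 120 + 60 + 90 = 270 minutes.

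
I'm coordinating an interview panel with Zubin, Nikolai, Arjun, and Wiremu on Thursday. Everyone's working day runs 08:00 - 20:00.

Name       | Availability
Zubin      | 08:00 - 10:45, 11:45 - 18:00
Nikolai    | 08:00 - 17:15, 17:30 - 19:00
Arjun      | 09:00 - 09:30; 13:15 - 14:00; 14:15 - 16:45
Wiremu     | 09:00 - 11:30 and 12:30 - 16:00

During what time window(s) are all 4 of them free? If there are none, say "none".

Zubin ∩ Nikolai: 08:00-10:45, 11:45-17:15, 17:30-18:00.
Zubin ∩ Nikolai ∩ Arjun: 09:00-09:30, 13:15-14:00, 14:15-16:45.
Zubin ∩ Nikolai ∩ Arjun ∩ Wiremu: 09:00-09:30, 13:15-14:00, 14:15-16:00.

09:00-09:30, 13:15-14:00, 14:15-16:00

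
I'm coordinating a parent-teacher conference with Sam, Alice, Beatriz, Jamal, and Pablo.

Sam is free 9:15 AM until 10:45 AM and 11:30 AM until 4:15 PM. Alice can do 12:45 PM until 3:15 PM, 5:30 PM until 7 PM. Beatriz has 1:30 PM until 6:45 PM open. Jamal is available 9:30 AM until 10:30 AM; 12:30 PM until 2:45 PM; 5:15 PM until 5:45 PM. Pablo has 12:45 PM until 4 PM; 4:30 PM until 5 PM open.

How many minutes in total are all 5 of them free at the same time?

75

Sam ∩ Alice: 12:45-15:15.
Sam ∩ Alice ∩ Beatriz: 13:30-15:15.
Sam ∩ Alice ∩ Beatriz ∩ Jamal: 13:30-14:45.
Sam ∩ Alice ∩ Beatriz ∩ Jamal ∩ Pablo: 13:30-14:45.
That's a single block of 75 minutes.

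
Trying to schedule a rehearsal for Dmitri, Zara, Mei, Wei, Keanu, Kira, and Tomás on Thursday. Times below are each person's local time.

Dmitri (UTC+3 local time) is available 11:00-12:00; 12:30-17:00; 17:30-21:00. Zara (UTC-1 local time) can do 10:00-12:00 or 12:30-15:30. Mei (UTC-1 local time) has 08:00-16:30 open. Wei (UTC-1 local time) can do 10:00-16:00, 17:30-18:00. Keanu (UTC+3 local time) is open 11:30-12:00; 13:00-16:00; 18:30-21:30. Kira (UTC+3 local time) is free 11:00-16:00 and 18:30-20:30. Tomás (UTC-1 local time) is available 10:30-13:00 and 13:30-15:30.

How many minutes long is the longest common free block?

90

Dmitri in UTC: 08:00-09:00, 09:30-14:00, 14:30-18:00 (subtract 3h to convert from UTC+3).
Zara in UTC: 11:00-13:00, 13:30-16:30 (add 1h to convert from UTC-1).
Mei in UTC: 09:00-17:30 (add 1h to convert from UTC-1).
Wei in UTC: 11:00-17:00, 18:30-19:00 (add 1h to convert from UTC-1).
Keanu in UTC: 08:30-09:00, 10:00-13:00, 15:30-18:30 (subtract 3h to convert from UTC+3).
Kira in UTC: 08:00-13:00, 15:30-17:30 (subtract 3h to convert from UTC+3).
Tomás in UTC: 11:30-14:00, 14:30-16:30 (add 1h to convert from UTC-1).
Dmitri ∩ Zara: 11:00-13:00, 13:30-14:00, 14:30-16:30.
Dmitri ∩ Zara ∩ Mei: 11:00-13:00, 13:30-14:00, 14:30-16:30.
Dmitri ∩ Zara ∩ Mei ∩ Wei: 11:00-13:00, 13:30-14:00, 14:30-16:30.
Dmitri ∩ Zara ∩ Mei ∩ Wei ∩ Keanu: 11:00-13:00, 15:30-16:30.
Dmitri ∩ Zara ∩ Mei ∩ Wei ∩ Keanu ∩ Kira: 11:00-13:00, 15:30-16:30.
Dmitri ∩ Zara ∩ Mei ∩ Wei ∩ Keanu ∩ Kira ∩ Tomás: 11:30-13:00, 15:30-16:30.
Those are the intersection windows.
The longest is 11:30-13:00 at 90 minutes.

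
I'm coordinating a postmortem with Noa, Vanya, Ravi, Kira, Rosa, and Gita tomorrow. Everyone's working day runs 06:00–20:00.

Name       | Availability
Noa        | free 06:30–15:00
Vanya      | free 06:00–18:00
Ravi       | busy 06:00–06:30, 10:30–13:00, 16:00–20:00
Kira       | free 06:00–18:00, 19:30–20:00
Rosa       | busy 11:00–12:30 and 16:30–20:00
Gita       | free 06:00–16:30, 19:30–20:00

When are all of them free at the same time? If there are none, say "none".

Noa free: 06:30-15:00.
Vanya free: 06:00-18:00.
Ravi free: 06:30-10:30, 13:00-16:00 (invert busy blocks within the working day).
Kira free: 06:00-18:00, 19:30-20:00.
Rosa free: 06:00-11:00, 12:30-16:30 (invert busy blocks within the working day).
Gita free: 06:00-16:30, 19:30-20:00.
Noa ∩ Vanya: 06:30-15:00.
Noa ∩ Vanya ∩ Ravi: 06:30-10:30, 13:00-15:00.
Noa ∩ Vanya ∩ Ravi ∩ Kira: 06:30-10:30, 13:00-15:00.
Noa ∩ Vanya ∩ Ravi ∩ Kira ∩ Rosa: 06:30-10:30, 13:00-15:00.
Noa ∩ Vanya ∩ Ravi ∩ Kira ∩ Rosa ∩ Gita: 06:30-10:30, 13:00-15:00.
Those are the intersection windows.

06:30-10:30, 13:00-15:00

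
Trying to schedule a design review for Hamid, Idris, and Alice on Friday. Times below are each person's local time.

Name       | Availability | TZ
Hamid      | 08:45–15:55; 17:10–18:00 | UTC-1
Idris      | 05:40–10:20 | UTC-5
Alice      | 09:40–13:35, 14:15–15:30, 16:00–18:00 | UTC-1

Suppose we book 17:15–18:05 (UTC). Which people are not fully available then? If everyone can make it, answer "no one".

Hamid in UTC: 09:45-16:55, 18:10-19:00 (add 1h to convert from UTC-1).
Idris in UTC: 10:40-15:20 (add 5h to convert from UTC-5).
Alice in UTC: 10:40-14:35, 15:15-16:30, 17:00-19:00 (add 1h to convert from UTC-1).
Hamid: not fully free for 17:15-18:05. Idris: not fully free for 17:15-18:05. Alice: free for 17:15-18:05.

Hamid, Idris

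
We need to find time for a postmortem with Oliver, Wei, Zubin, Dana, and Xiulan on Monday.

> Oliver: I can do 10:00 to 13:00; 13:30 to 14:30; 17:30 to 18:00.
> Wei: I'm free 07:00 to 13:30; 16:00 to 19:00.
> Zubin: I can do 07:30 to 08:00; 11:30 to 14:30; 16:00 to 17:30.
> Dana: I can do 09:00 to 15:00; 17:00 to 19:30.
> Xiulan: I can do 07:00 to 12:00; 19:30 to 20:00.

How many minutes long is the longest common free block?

Oliver ∩ Wei: 10:00-13:00, 17:30-18:00.
Oliver ∩ Wei ∩ Zubin: 11:30-13:00.
Oliver ∩ Wei ∩ Zubin ∩ Dana: 11:30-13:00.
Oliver ∩ Wei ∩ Zubin ∩ Dana ∩ Xiulan: 11:30-12:00.
The longest is 11:30-12:00 at 30 minutes.

30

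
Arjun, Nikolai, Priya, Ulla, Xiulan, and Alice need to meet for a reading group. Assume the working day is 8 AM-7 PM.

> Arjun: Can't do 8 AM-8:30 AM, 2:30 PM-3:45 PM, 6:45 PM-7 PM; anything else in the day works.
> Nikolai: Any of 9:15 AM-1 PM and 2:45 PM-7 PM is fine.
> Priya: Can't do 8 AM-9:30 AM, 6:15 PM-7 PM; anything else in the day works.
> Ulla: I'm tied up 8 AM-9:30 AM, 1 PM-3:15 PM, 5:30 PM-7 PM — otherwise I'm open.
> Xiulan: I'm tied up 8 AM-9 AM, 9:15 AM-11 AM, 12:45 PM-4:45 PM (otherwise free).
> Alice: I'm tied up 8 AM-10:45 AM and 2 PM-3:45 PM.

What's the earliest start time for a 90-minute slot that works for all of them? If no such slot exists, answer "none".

11:00

Arjun free: 08:30-14:30, 15:45-18:45 (invert busy blocks within the working day).
Nikolai free: 09:15-13:00, 14:45-19:00.
Priya free: 09:30-18:15 (invert busy blocks within the working day).
Ulla free: 09:30-13:00, 15:15-17:30 (invert busy blocks within the working day).
Xiulan free: 09:00-09:15, 11:00-12:45, 16:45-19:00 (invert busy blocks within the working day).
Alice free: 10:45-14:00, 15:45-19:00 (invert busy blocks within the working day).
Arjun ∩ Nikolai: 09:15-13:00, 15:45-18:45.
Arjun ∩ Nikolai ∩ Priya: 09:30-13:00, 15:45-18:15.
Arjun ∩ Nikolai ∩ Priya ∩ Ulla: 09:30-13:00, 15:45-17:30.
Arjun ∩ Nikolai ∩ Priya ∩ Ulla ∩ Xiulan: 11:00-12:45, 16:45-17:30.
Arjun ∩ Nikolai ∩ Priya ∩ Ulla ∩ Xiulan ∩ Alice: 11:00-12:45, 16:45-17:30.
Those are the intersection windows.
The first common window of at least 90 minutes is 11:00-12:45, so the earliest start is 11:00.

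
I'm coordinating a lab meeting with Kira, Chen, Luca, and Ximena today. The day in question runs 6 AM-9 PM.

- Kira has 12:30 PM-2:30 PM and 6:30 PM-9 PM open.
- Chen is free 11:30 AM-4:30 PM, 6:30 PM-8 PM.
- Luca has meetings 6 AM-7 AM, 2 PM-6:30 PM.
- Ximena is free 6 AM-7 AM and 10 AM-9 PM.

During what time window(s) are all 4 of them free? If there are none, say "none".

12:30-14:00, 18:30-20:00

Kira free: 12:30-14:30, 18:30-21:00.
Chen free: 11:30-16:30, 18:30-20:00.
Luca free: 07:00-14:00, 18:30-21:00 (invert busy blocks within the working day).
Ximena free: 06:00-07:00, 10:00-21:00.
Kira ∩ Chen: 12:30-14:30, 18:30-20:00.
Kira ∩ Chen ∩ Luca: 12:30-14:00, 18:30-20:00.
Kira ∩ Chen ∩ Luca ∩ Ximena: 12:30-14:00, 18:30-20:00.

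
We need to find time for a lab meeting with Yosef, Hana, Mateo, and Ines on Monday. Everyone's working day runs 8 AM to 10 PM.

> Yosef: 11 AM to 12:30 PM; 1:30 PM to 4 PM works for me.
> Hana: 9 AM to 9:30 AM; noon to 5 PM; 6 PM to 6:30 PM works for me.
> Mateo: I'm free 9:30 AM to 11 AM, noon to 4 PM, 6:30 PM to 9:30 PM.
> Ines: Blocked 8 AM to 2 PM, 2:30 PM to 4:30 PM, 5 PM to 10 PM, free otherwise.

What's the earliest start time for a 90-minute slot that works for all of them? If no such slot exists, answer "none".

none

Yosef free: 11:00-12:30, 13:30-16:00.
Hana free: 09:00-09:30, 12:00-17:00, 18:00-18:30.
Mateo free: 09:30-11:00, 12:00-16:00, 18:30-21:30.
Ines free: 14:00-14:30, 16:30-17:00 (invert busy blocks within the working day).
Yosef ∩ Hana: 12:00-12:30, 13:30-16:00.
Yosef ∩ Hana ∩ Mateo: 12:00-12:30, 13:30-16:00.
Yosef ∩ Hana ∩ Mateo ∩ Ines: 14:00-14:30.
So the common availability across everyone is 14:00-14:30.
No common window is at least 90 minutes long.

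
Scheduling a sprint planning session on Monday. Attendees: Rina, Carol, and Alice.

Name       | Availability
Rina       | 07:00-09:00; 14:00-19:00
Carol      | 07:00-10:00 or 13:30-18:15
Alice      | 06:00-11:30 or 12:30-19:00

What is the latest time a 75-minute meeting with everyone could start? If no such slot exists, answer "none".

17:00

Rina ∩ Carol: 07:00-09:00, 14:00-18:15.
Rina ∩ Carol ∩ Alice: 07:00-09:00, 14:00-18:15.
The last common window of at least 75 minutes is 14:00-18:15; a 75-minute meeting can start as late as 17:00 and still end by 18:15.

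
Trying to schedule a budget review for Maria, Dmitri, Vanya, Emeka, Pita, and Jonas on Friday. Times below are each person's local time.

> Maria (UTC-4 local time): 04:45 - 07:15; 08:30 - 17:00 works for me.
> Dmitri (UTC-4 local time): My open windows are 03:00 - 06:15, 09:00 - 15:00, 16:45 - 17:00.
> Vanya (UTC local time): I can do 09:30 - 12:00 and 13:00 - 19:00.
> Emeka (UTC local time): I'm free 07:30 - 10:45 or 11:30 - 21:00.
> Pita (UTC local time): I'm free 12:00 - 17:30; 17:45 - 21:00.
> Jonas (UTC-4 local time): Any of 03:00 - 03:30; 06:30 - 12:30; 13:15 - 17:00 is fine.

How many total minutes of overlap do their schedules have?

300

Maria in UTC: 08:45-11:15, 12:30-21:00 (add 4h to convert from UTC-4).
Dmitri in UTC: 07:00-10:15, 13:00-19:00, 20:45-21:00 (add 4h to convert from UTC-4).
Vanya in UTC: 09:30-12:00, 13:00-19:00.
Emeka in UTC: 07:30-10:45, 11:30-21:00.
Pita in UTC: 12:00-17:30, 17:45-21:00.
Jonas in UTC: 07:00-07:30, 10:30-16:30, 17:15-21:00 (add 4h to convert from UTC-4).
Maria ∩ Dmitri: 08:45-10:15, 13:00-19:00, 20:45-21:00.
Maria ∩ Dmitri ∩ Vanya: 09:30-10:15, 13:00-19:00.
Maria ∩ Dmitri ∩ Vanya ∩ Emeka: 09:30-10:15, 13:00-19:00.
Maria ∩ Dmitri ∩ Vanya ∩ Emeka ∩ Pita: 13:00-17:30, 17:45-19:00.
Maria ∩ Dmitri ∩ Vanya ∩ Emeka ∩ Pita ∩ Jonas: 13:00-16:30, 17:15-17:30, 17:45-19:00.
Summing the common windows: 210 + 15 + 75 = 300 minutes.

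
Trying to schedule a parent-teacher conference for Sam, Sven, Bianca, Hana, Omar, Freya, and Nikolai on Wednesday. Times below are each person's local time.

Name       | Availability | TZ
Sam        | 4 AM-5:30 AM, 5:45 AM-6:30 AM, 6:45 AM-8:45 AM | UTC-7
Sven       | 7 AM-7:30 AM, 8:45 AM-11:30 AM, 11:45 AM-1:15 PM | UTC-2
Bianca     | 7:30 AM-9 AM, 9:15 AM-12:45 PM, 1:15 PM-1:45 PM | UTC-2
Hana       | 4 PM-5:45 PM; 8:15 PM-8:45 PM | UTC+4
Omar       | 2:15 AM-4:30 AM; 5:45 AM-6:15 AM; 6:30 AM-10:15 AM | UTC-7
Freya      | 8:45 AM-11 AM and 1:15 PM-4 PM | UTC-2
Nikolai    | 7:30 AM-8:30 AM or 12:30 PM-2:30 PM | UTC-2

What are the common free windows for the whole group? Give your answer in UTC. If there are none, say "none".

Sam in UTC: 11:00-12:30, 12:45-13:30, 13:45-15:45 (add 7h to convert from UTC-7).
Sven in UTC: 09:00-09:30, 10:45-13:30, 13:45-15:15 (add 2h to convert from UTC-2).
Bianca in UTC: 09:30-11:00, 11:15-14:45, 15:15-15:45 (add 2h to convert from UTC-2).
Hana in UTC: 12:00-13:45, 16:15-16:45 (subtract 4h to convert from UTC+4).
Omar in UTC: 09:15-11:30, 12:45-13:15, 13:30-17:15 (add 7h to convert from UTC-7).
Freya in UTC: 10:45-13:00, 15:15-18:00 (add 2h to convert from UTC-2).
Nikolai in UTC: 09:30-10:30, 14:30-16:30 (add 2h to convert from UTC-2).
Sam ∩ Sven: 11:00-12:30, 12:45-13:30, 13:45-15:15.
Sam ∩ Sven ∩ Bianca: 11:15-12:30, 12:45-13:30, 13:45-14:45.
Sam ∩ Sven ∩ Bianca ∩ Hana: 12:00-12:30, 12:45-13:30.
Sam ∩ Sven ∩ Bianca ∩ Hana ∩ Omar: 12:45-13:15.
Sam ∩ Sven ∩ Bianca ∩ Hana ∩ Omar ∩ Freya: 12:45-13:00.
Sam ∩ Sven ∩ Bianca ∩ Hana ∩ Omar ∩ Freya ∩ Nikolai: ∅.
There is no time when everyone is free.

none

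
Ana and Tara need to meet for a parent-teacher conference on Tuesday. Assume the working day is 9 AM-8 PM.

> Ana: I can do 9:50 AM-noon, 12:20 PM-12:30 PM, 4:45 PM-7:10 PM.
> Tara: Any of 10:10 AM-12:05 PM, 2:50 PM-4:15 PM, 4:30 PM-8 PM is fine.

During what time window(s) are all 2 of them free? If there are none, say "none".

10:10-12:00, 16:45-19:10

Ana ∩ Tara: 10:10-12:00, 16:45-19:10.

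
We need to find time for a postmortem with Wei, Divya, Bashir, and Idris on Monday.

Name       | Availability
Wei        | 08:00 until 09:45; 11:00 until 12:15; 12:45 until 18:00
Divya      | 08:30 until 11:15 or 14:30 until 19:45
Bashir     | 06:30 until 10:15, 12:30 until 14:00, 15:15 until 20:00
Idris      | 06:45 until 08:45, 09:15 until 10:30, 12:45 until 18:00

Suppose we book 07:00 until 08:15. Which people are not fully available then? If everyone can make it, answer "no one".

Wei: not fully free for 07:00-08:15. Divya: not fully free for 07:00-08:15. Bashir: free for 07:00-08:15. Idris: free for 07:00-08:15.

Divya, Wei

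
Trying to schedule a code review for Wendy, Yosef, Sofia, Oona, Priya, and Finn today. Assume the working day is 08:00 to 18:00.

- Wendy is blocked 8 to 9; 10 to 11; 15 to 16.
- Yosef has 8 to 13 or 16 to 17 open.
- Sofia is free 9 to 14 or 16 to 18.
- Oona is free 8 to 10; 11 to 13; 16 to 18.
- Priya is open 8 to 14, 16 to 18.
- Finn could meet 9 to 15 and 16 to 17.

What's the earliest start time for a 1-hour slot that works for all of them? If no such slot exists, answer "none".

09:00

Wendy free: 09:00-10:00, 11:00-15:00, 16:00-18:00 (invert busy blocks within the working day).
Yosef free: 08:00-13:00, 16:00-17:00.
Sofia free: 09:00-14:00, 16:00-18:00.
Oona free: 08:00-10:00, 11:00-13:00, 16:00-18:00.
Priya free: 08:00-14:00, 16:00-18:00.
Finn free: 09:00-15:00, 16:00-17:00.
Wendy ∩ Yosef: 09:00-10:00, 11:00-13:00, 16:00-17:00.
Wendy ∩ Yosef ∩ Sofia: 09:00-10:00, 11:00-13:00, 16:00-17:00.
Wendy ∩ Yosef ∩ Sofia ∩ Oona: 09:00-10:00, 11:00-13:00, 16:00-17:00.
Wendy ∩ Yosef ∩ Sofia ∩ Oona ∩ Priya: 09:00-10:00, 11:00-13:00, 16:00-17:00.
Wendy ∩ Yosef ∩ Sofia ∩ Oona ∩ Priya ∩ Finn: 09:00-10:00, 11:00-13:00, 16:00-17:00.
Those are the intersection windows.
The first common window of at least 60 minutes is 09:00-10:00, so the earliest start is 09:00.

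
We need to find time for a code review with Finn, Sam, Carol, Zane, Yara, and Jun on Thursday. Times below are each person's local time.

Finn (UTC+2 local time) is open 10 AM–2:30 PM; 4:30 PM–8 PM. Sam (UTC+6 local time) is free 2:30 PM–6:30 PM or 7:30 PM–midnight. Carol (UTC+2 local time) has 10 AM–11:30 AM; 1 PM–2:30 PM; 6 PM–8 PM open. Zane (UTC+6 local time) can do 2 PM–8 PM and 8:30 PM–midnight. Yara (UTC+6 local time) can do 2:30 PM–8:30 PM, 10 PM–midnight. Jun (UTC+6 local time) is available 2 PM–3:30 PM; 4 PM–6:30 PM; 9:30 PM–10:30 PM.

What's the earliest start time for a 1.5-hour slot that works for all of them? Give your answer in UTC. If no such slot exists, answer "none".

11:00

Finn in UTC: 08:00-12:30, 14:30-18:00 (subtract 2h to convert from UTC+2).
Sam in UTC: 08:30-12:30, 13:30-18:00 (subtract 6h to convert from UTC+6).
Carol in UTC: 08:00-09:30, 11:00-12:30, 16:00-18:00 (subtract 2h to convert from UTC+2).
Zane in UTC: 08:00-14:00, 14:30-18:00 (subtract 6h to convert from UTC+6).
Yara in UTC: 08:30-14:30, 16:00-18:00 (subtract 6h to convert from UTC+6).
Jun in UTC: 08:00-09:30, 10:00-12:30, 15:30-16:30 (subtract 6h to convert from UTC+6).
Finn ∩ Sam: 08:30-12:30, 14:30-18:00.
Finn ∩ Sam ∩ Carol: 08:30-09:30, 11:00-12:30, 16:00-18:00.
Finn ∩ Sam ∩ Carol ∩ Zane: 08:30-09:30, 11:00-12:30, 16:00-18:00.
Finn ∩ Sam ∩ Carol ∩ Zane ∩ Yara: 08:30-09:30, 11:00-12:30, 16:00-18:00.
Finn ∩ Sam ∩ Carol ∩ Zane ∩ Yara ∩ Jun: 08:30-09:30, 11:00-12:30, 16:00-16:30.
The first common window of at least 90 minutes is 11:00-12:30, so the earliest start is 11:00.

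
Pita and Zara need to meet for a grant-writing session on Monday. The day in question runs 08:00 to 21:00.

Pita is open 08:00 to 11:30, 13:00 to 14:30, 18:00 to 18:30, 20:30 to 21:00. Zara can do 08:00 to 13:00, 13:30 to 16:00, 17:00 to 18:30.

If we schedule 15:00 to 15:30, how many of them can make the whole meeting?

1

Zara can make the full 15:00-15:30 slot — that's 1.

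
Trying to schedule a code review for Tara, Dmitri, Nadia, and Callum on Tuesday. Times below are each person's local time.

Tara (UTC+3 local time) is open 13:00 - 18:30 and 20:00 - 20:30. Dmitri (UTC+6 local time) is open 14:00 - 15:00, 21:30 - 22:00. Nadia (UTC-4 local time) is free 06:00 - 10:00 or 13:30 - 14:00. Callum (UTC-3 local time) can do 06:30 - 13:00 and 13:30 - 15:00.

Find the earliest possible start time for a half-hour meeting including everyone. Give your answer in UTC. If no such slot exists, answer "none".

none

Tara in UTC: 10:00-15:30, 17:00-17:30 (subtract 3h to convert from UTC+3).
Dmitri in UTC: 08:00-09:00, 15:30-16:00 (subtract 6h to convert from UTC+6).
Nadia in UTC: 10:00-14:00, 17:30-18:00 (add 4h to convert from UTC-4).
Callum in UTC: 09:30-16:00, 16:30-18:00 (add 3h to convert from UTC-3).
Tara ∩ Dmitri: ∅.
Tara ∩ Dmitri ∩ Nadia: ∅.
Tara ∩ Dmitri ∩ Nadia ∩ Callum: ∅.
There is no time when everyone is free.
No common window is at least 30 minutes long.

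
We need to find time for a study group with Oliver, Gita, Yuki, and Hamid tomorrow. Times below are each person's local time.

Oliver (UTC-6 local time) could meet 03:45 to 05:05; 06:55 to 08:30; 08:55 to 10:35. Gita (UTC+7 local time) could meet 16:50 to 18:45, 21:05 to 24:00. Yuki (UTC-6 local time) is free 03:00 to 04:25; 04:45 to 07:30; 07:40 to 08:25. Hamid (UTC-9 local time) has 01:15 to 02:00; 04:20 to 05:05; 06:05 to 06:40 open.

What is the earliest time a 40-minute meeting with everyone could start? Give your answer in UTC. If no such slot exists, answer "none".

Oliver in UTC: 09:45-11:05, 12:55-14:30, 14:55-16:35 (add 6h to convert from UTC-6).
Gita in UTC: 09:50-11:45, 14:05-17:00 (subtract 7h to convert from UTC+7).
Yuki in UTC: 09:00-10:25, 10:45-13:30, 13:40-14:25 (add 6h to convert from UTC-6).
Hamid in UTC: 10:15-11:00, 13:20-14:05, 15:05-15:40 (add 9h to convert from UTC-9).
Oliver ∩ Gita: 09:50-11:05, 14:05-14:30, 14:55-16:35.
Oliver ∩ Gita ∩ Yuki: 09:50-10:25, 10:45-11:05, 14:05-14:25.
Oliver ∩ Gita ∩ Yuki ∩ Hamid: 10:15-10:25, 10:45-11:00.
So the common availability across everyone is 10:15-10:25, 10:45-11:00.
No common window is at least 40 minutes long.

none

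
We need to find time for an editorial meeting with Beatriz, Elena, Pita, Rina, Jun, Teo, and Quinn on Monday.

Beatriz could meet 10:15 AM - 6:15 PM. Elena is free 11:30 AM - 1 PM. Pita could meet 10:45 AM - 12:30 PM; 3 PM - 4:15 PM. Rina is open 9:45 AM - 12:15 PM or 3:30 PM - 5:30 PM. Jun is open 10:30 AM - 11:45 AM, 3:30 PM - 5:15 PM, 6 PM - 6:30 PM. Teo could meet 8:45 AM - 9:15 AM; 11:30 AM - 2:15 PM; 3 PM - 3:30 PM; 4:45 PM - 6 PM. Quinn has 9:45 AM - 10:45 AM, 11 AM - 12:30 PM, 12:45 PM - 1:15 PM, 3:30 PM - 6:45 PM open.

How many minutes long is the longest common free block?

Beatriz ∩ Elena: 11:30-13:00.
Beatriz ∩ Elena ∩ Pita: 11:30-12:30.
Beatriz ∩ Elena ∩ Pita ∩ Rina: 11:30-12:15.
Beatriz ∩ Elena ∩ Pita ∩ Rina ∩ Jun: 11:30-11:45.
Beatriz ∩ Elena ∩ Pita ∩ Rina ∩ Jun ∩ Teo: 11:30-11:45.
Beatriz ∩ Elena ∩ Pita ∩ Rina ∩ Jun ∩ Teo ∩ Quinn: 11:30-11:45.
The longest is 11:30-11:45 at 15 minutes.

15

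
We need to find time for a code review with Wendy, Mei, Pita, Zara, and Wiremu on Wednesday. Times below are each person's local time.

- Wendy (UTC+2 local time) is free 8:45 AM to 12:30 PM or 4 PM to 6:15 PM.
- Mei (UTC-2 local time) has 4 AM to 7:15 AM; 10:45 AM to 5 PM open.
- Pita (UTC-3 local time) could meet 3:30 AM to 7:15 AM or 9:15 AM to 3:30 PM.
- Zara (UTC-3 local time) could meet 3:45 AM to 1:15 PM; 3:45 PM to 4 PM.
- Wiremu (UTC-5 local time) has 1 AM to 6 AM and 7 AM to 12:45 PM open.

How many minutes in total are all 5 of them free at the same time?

285

Wendy in UTC: 06:45-10:30, 14:00-16:15 (subtract 2h to convert from UTC+2).
Mei in UTC: 06:00-09:15, 12:45-19:00 (add 2h to convert from UTC-2).
Pita in UTC: 06:30-10:15, 12:15-18:30 (add 3h to convert from UTC-3).
Zara in UTC: 06:45-16:15, 18:45-19:00 (add 3h to convert from UTC-3).
Wiremu in UTC: 06:00-11:00, 12:00-17:45 (add 5h to convert from UTC-5).
Wendy ∩ Mei: 06:45-09:15, 14:00-16:15.
Wendy ∩ Mei ∩ Pita: 06:45-09:15, 14:00-16:15.
Wendy ∩ Mei ∩ Pita ∩ Zara: 06:45-09:15, 14:00-16:15.
Wendy ∩ Mei ∩ Pita ∩ Zara ∩ Wiremu: 06:45-09:15, 14:00-16:15.
Summing the common windows: 150 + 135 = 285 minutes.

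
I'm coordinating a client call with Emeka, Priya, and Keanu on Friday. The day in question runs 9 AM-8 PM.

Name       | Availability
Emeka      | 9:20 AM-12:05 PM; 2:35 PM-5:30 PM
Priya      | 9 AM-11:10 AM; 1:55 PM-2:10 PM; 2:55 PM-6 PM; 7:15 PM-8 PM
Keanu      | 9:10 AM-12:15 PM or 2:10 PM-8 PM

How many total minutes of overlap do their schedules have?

Emeka ∩ Priya: 09:20-11:10, 14:55-17:30.
Emeka ∩ Priya ∩ Keanu: 09:20-11:10, 14:55-17:30.
So the common availability across everyone is 09:20-11:10, 14:55-17:30.
Summing the common windows: 110 + 155 = 265 minutes.

265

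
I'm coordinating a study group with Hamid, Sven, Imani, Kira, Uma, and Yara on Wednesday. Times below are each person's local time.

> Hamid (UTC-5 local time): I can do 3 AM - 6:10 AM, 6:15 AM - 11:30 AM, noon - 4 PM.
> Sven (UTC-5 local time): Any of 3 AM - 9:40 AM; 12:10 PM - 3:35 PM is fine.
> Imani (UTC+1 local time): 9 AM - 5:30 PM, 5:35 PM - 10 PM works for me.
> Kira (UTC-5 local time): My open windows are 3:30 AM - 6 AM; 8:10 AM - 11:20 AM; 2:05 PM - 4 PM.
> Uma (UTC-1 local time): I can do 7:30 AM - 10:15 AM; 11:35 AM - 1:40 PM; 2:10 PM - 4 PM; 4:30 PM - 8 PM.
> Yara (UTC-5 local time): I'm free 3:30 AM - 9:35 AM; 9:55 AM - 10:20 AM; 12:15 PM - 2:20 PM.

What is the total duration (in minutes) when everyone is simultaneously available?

250

Hamid in UTC: 08:00-11:10, 11:15-16:30, 17:00-21:00 (add 5h to convert from UTC-5).
Sven in UTC: 08:00-14:40, 17:10-20:35 (add 5h to convert from UTC-5).
Imani in UTC: 08:00-16:30, 16:35-21:00 (subtract 1h to convert from UTC+1).
Kira in UTC: 08:30-11:00, 13:10-16:20, 19:05-21:00 (add 5h to convert from UTC-5).
Uma in UTC: 08:30-11:15, 12:35-14:40, 15:10-17:00, 17:30-21:00 (add 1h to convert from UTC-1).
Yara in UTC: 08:30-14:35, 14:55-15:20, 17:15-19:20 (add 5h to convert from UTC-5).
Hamid ∩ Sven: 08:00-11:10, 11:15-14:40, 17:10-20:35.
Hamid ∩ Sven ∩ Imani: 08:00-11:10, 11:15-14:40, 17:10-20:35.
Hamid ∩ Sven ∩ Imani ∩ Kira: 08:30-11:00, 13:10-14:40, 19:05-20:35.
Hamid ∩ Sven ∩ Imani ∩ Kira ∩ Uma: 08:30-11:00, 13:10-14:40, 19:05-20:35.
Hamid ∩ Sven ∩ Imani ∩ Kira ∩ Uma ∩ Yara: 08:30-11:00, 13:10-14:35, 19:05-19:20.
Those are the intersection windows.
Summing the common windows: 150 + 85 + 15 = 250 minutes.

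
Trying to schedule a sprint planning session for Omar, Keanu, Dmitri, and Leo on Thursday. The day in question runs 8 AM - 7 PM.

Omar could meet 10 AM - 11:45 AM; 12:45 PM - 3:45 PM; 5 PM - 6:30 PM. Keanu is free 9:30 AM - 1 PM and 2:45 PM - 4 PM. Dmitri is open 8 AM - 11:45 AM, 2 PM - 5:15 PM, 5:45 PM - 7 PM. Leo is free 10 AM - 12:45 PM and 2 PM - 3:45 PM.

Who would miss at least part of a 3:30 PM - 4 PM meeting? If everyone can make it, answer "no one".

Leo, Omar

Omar: not fully free for 15:30-16:00. Keanu: free for 15:30-16:00. Dmitri: free for 15:30-16:00. Leo: not fully free for 15:30-16:00.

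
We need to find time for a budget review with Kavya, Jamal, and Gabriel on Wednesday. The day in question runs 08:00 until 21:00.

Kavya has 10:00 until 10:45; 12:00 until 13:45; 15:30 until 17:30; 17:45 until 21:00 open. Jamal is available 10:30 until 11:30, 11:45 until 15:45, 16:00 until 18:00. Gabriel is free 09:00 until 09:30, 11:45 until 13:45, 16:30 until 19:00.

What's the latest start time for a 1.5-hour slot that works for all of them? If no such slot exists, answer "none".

12:15

Kavya ∩ Jamal: 10:30-10:45, 12:00-13:45, 15:30-15:45, 16:00-17:30, 17:45-18:00.
Kavya ∩ Jamal ∩ Gabriel: 12:00-13:45, 16:30-17:30, 17:45-18:00.
The last common window of at least 90 minutes is 12:00-13:45; a 90-minute meeting can start as late as 12:15 and still end by 13:45.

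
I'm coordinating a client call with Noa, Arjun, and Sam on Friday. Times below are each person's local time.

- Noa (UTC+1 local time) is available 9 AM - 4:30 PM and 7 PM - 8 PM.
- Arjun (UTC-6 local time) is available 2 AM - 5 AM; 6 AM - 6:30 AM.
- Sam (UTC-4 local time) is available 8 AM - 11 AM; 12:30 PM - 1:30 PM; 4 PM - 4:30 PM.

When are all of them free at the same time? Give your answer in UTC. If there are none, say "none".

Noa in UTC: 08:00-15:30, 18:00-19:00 (subtract 1h to convert from UTC+1).
Arjun in UTC: 08:00-11:00, 12:00-12:30 (add 6h to convert from UTC-6).
Sam in UTC: 12:00-15:00, 16:30-17:30, 20:00-20:30 (add 4h to convert from UTC-4).
Noa ∩ Arjun: 08:00-11:00, 12:00-12:30.
Noa ∩ Arjun ∩ Sam: 12:00-12:30.

12:00-12:30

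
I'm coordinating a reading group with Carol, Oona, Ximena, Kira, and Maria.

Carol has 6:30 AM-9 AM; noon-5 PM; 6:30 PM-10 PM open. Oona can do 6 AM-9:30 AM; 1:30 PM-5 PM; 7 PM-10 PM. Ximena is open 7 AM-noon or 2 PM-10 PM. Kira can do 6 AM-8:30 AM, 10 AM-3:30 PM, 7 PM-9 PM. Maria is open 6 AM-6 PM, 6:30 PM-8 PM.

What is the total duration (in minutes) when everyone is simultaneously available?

240

Carol ∩ Oona: 06:30-09:00, 13:30-17:00, 19:00-22:00.
Carol ∩ Oona ∩ Ximena: 07:00-09:00, 14:00-17:00, 19:00-22:00.
Carol ∩ Oona ∩ Ximena ∩ Kira: 07:00-08:30, 14:00-15:30, 19:00-21:00.
Carol ∩ Oona ∩ Ximena ∩ Kira ∩ Maria: 07:00-08:30, 14:00-15:30, 19:00-20:00.
Those are the intersection windows.
Summing the common windows: 90 + 90 + 60 = 240 minutes.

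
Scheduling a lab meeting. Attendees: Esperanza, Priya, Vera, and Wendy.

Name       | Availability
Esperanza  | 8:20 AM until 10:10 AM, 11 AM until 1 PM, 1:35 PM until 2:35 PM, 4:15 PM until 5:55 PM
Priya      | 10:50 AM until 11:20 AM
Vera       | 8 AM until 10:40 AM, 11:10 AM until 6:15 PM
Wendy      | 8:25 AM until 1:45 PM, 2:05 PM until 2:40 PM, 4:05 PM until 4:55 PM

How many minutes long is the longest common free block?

Esperanza ∩ Priya: 11:00-11:20.
Esperanza ∩ Priya ∩ Vera: 11:10-11:20.
Esperanza ∩ Priya ∩ Vera ∩ Wendy: 11:10-11:20.
So the common availability across everyone is 11:10-11:20.
The longest is 11:10-11:20 at 10 minutes.

10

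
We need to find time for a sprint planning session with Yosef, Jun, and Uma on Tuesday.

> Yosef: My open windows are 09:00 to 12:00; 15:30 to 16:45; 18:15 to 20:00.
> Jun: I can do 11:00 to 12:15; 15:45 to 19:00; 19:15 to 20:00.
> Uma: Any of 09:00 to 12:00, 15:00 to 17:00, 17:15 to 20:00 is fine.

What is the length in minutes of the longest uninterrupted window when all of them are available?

60

Yosef ∩ Jun: 11:00-12:00, 15:45-16:45, 18:15-19:00, 19:15-20:00.
Yosef ∩ Jun ∩ Uma: 11:00-12:00, 15:45-16:45, 18:15-19:00, 19:15-20:00.
So the common availability across everyone is 11:00-12:00, 15:45-16:45, 18:15-19:00, 19:15-20:00.
The longest is 11:00-12:00 at 60 minutes.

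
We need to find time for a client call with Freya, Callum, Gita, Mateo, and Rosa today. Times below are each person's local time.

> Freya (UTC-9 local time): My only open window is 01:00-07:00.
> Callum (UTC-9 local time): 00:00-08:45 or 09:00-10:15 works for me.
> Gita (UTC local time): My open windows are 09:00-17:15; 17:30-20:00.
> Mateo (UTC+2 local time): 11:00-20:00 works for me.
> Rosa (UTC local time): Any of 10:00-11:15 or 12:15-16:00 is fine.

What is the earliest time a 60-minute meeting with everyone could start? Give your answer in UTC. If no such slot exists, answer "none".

10:00

Freya in UTC: 10:00-16:00 (add 9h to convert from UTC-9).
Callum in UTC: 09:00-17:45, 18:00-19:15 (add 9h to convert from UTC-9).
Gita in UTC: 09:00-17:15, 17:30-20:00.
Mateo in UTC: 09:00-18:00 (subtract 2h to convert from UTC+2).
Rosa in UTC: 10:00-11:15, 12:15-16:00.
Freya ∩ Callum: 10:00-16:00.
Freya ∩ Callum ∩ Gita: 10:00-16:00.
Freya ∩ Callum ∩ Gita ∩ Mateo: 10:00-16:00.
Freya ∩ Callum ∩ Gita ∩ Mateo ∩ Rosa: 10:00-11:15, 12:15-16:00.
Those are the intersection windows.
The first common window of at least 60 minutes is 10:00-11:15, so the earliest start is 10:00.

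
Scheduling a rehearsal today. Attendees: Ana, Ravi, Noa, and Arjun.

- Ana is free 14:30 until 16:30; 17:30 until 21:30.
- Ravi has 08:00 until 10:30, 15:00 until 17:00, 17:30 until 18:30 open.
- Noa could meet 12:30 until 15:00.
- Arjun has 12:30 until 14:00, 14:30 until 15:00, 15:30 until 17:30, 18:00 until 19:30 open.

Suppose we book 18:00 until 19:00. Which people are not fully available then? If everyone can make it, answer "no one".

Noa, Ravi

Ana: free for 18:00-19:00. Ravi: not fully free for 18:00-19:00. Noa: not fully free for 18:00-19:00. Arjun: free for 18:00-19:00.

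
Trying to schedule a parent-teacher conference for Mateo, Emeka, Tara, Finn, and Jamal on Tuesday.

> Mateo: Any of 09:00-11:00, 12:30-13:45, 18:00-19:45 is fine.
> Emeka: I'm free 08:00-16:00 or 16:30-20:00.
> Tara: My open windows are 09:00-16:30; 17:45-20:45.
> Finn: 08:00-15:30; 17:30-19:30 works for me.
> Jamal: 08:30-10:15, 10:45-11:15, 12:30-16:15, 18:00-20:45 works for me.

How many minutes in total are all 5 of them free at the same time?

255

Mateo ∩ Emeka: 09:00-11:00, 12:30-13:45, 18:00-19:45.
Mateo ∩ Emeka ∩ Tara: 09:00-11:00, 12:30-13:45, 18:00-19:45.
Mateo ∩ Emeka ∩ Tara ∩ Finn: 09:00-11:00, 12:30-13:45, 18:00-19:30.
Mateo ∩ Emeka ∩ Tara ∩ Finn ∩ Jamal: 09:00-10:15, 10:45-11:00, 12:30-13:45, 18:00-19:30.
Summing the common windows: 75 + 15 + 75 + 90 = 255 minutes.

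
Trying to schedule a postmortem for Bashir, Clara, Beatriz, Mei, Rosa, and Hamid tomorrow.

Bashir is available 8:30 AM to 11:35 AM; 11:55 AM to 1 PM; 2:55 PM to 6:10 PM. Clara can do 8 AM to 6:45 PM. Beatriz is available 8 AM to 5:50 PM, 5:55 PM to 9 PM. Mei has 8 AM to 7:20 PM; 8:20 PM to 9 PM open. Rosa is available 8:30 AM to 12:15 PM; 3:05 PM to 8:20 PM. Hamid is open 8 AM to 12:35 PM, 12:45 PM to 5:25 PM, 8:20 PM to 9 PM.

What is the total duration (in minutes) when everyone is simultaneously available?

345

Bashir ∩ Clara: 08:30-11:35, 11:55-13:00, 14:55-18:10.
Bashir ∩ Clara ∩ Beatriz: 08:30-11:35, 11:55-13:00, 14:55-17:50, 17:55-18:10.
Bashir ∩ Clara ∩ Beatriz ∩ Mei: 08:30-11:35, 11:55-13:00, 14:55-17:50, 17:55-18:10.
Bashir ∩ Clara ∩ Beatriz ∩ Mei ∩ Rosa: 08:30-11:35, 11:55-12:15, 15:05-17:50, 17:55-18:10.
Bashir ∩ Clara ∩ Beatriz ∩ Mei ∩ Rosa ∩ Hamid: 08:30-11:35, 11:55-12:15, 15:05-17:25.
So the common availability across everyone is 08:30-11:35, 11:55-12:15, 15:05-17:25.
Summing the common windows: 185 + 20 + 140 = 345 minutes.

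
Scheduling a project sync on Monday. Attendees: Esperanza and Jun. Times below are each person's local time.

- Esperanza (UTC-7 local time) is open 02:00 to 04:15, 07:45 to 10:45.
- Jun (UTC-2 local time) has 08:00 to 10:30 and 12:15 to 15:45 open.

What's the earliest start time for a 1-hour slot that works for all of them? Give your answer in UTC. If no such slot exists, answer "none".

10:00

Esperanza in UTC: 09:00-11:15, 14:45-17:45 (add 7h to convert from UTC-7).
Jun in UTC: 10:00-12:30, 14:15-17:45 (add 2h to convert from UTC-2).
Esperanza ∩ Jun: 10:00-11:15, 14:45-17:45.
The first common window of at least 60 minutes is 10:00-11:15, so the earliest start is 10:00.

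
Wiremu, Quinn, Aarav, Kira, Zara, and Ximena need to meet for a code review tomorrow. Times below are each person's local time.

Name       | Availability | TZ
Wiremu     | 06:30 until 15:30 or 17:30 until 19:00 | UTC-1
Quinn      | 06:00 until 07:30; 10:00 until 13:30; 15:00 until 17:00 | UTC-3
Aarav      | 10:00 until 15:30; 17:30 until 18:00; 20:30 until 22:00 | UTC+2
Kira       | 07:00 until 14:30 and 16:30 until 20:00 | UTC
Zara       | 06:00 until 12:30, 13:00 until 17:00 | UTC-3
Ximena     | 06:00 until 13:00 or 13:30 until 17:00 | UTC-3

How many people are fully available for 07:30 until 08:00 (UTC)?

Wiremu in UTC: 07:30-16:30, 18:30-20:00 (add 1h to convert from UTC-1).
Quinn in UTC: 09:00-10:30, 13:00-16:30, 18:00-20:00 (add 3h to convert from UTC-3).
Aarav in UTC: 08:00-13:30, 15:30-16:00, 18:30-20:00 (subtract 2h to convert from UTC+2).
Kira in UTC: 07:00-14:30, 16:30-20:00.
Zara in UTC: 09:00-15:30, 16:00-20:00 (add 3h to convert from UTC-3).
Ximena in UTC: 09:00-16:00, 16:30-20:00 (add 3h to convert from UTC-3).
Wiremu and Kira can make the full 07:30-08:00 slot — that's 2.

2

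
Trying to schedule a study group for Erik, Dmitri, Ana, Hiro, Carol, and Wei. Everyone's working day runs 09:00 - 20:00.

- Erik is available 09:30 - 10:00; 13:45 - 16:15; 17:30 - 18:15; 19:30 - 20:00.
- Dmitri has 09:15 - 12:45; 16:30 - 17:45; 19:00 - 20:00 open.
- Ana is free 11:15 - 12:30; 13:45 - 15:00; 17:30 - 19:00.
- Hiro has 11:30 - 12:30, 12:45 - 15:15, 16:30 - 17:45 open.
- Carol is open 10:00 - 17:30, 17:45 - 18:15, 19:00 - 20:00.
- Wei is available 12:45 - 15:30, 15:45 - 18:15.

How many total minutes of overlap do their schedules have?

0

Erik ∩ Dmitri: 09:30-10:00, 17:30-17:45, 19:30-20:00.
Erik ∩ Dmitri ∩ Ana: 17:30-17:45.
Erik ∩ Dmitri ∩ Ana ∩ Hiro: 17:30-17:45.
Erik ∩ Dmitri ∩ Ana ∩ Hiro ∩ Carol: ∅.
Erik ∩ Dmitri ∩ Ana ∩ Hiro ∩ Carol ∩ Wei: ∅.
There is no time when everyone is free.
There is no common window, so the total is 0 minutes.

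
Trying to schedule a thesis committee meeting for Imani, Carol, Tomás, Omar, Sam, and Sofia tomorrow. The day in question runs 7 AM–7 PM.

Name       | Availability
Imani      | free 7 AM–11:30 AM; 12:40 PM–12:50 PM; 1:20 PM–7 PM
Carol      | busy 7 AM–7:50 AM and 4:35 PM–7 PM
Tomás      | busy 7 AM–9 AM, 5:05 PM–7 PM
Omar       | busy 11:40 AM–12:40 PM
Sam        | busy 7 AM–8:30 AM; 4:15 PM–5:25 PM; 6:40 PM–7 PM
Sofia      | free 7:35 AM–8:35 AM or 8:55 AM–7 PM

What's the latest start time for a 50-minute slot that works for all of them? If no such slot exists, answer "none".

Imani free: 07:00-11:30, 12:40-12:50, 13:20-19:00.
Carol free: 07:50-16:35 (invert busy blocks within the working day).
Tomás free: 09:00-17:05 (invert busy blocks within the working day).
Omar free: 07:00-11:40, 12:40-19:00 (invert busy blocks within the working day).
Sam free: 08:30-16:15, 17:25-18:40 (invert busy blocks within the working day).
Sofia free: 07:35-08:35, 08:55-19:00.
Imani ∩ Carol: 07:50-11:30, 12:40-12:50, 13:20-16:35.
Imani ∩ Carol ∩ Tomás: 09:00-11:30, 12:40-12:50, 13:20-16:35.
Imani ∩ Carol ∩ Tomás ∩ Omar: 09:00-11:30, 12:40-12:50, 13:20-16:35.
Imani ∩ Carol ∩ Tomás ∩ Omar ∩ Sam: 09:00-11:30, 12:40-12:50, 13:20-16:15.
Imani ∩ Carol ∩ Tomás ∩ Omar ∩ Sam ∩ Sofia: 09:00-11:30, 12:40-12:50, 13:20-16:15.
Those are the intersection windows.
The last common window of at least 50 minutes is 13:20-16:15; a 50-minute meeting can start as late as 15:25 and still end by 16:15.

15:25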